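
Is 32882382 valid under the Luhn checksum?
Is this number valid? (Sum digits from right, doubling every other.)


Luhn sum = 39
39 mod 10 = 9

Invalid (Luhn sum mod 10 = 9)


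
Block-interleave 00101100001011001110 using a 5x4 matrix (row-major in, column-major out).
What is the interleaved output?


Matrix:
  0010
  1100
  0010
  1100
  1110
Read columns: 01011010111010100000

01011010111010100000


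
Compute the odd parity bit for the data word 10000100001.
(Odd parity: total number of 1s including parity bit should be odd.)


Number of 1s in data: 3
Parity bit: 0

0


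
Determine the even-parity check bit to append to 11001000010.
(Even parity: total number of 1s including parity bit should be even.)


Number of 1s in data: 4
Parity bit: 0

0


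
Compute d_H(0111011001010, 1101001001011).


XOR: 1010010000001
Count of 1s: 4

4


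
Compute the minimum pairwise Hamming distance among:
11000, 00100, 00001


Comparing all pairs, minimum distance: 2
Can detect 1 errors, correct 0 errors

2


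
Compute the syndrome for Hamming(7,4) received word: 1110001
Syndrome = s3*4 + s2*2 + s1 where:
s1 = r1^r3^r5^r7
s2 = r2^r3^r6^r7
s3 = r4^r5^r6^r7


s1=1, s2=1, s3=1

Syndrome = 7 (error at position 7)


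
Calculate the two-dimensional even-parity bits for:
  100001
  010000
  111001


Row parities: 010
Column parities: 001000

Row P: 010, Col P: 001000, Corner: 1


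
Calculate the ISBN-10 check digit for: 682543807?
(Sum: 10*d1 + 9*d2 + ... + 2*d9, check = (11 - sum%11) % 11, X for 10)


Weighted sum: 268
268 mod 11 = 4

Check digit: 7


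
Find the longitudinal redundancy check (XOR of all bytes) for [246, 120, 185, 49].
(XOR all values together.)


XOR chain: 246 ^ 120 ^ 185 ^ 49 = 6

6


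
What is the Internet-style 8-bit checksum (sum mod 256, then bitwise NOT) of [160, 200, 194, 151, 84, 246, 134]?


Sum = 1169 mod 256 = 145
Complement = 110

110


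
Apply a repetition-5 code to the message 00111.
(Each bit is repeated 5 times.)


Each bit -> 5 copies

0000000000111111111111111


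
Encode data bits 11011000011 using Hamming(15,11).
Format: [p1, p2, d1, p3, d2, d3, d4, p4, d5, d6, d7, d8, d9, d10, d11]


Parity bits: p1=1, p2=0, p3=0, p4=1

101010111000011


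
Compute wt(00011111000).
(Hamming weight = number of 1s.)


Counting 1s in 00011111000

5


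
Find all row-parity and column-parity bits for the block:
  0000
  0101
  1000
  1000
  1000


Row parities: 00111
Column parities: 1101

Row P: 00111, Col P: 1101, Corner: 1


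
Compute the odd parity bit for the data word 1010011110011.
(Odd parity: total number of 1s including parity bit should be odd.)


Number of 1s in data: 8
Parity bit: 1

1


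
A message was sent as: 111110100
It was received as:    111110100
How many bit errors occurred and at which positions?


XOR: 000000000

0 errors (received matches sent)


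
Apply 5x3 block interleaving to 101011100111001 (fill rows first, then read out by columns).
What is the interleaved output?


Matrix:
  101
  011
  100
  111
  001
Read columns: 101100101011011

101100101011011


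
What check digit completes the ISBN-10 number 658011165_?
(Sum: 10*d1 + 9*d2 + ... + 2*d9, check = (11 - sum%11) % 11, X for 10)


Weighted sum: 212
212 mod 11 = 3

Check digit: 8


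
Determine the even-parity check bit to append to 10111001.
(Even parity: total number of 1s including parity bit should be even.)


Number of 1s in data: 5
Parity bit: 1

1


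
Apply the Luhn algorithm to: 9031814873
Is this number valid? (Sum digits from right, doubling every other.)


Luhn sum = 48
48 mod 10 = 8

Invalid (Luhn sum mod 10 = 8)


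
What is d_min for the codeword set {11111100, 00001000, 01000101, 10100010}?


Comparing all pairs, minimum distance: 4
Can detect 3 errors, correct 1 errors

4


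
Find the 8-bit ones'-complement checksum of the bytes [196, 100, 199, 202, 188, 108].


Sum = 993 mod 256 = 225
Complement = 30

30


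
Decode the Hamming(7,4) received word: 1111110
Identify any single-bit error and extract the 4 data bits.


Syndrome = 7: error at position 7

Data: 1111 (corrected bit 7)


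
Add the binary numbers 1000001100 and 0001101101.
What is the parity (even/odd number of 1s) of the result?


1000001100 = 524
0001101101 = 109
Sum = 633 = 1001111001
1s count = 6

even parity (6 ones in 1001111001)


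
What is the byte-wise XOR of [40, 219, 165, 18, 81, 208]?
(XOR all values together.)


XOR chain: 40 ^ 219 ^ 165 ^ 18 ^ 81 ^ 208 = 197

197


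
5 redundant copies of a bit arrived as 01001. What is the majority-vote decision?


Ones: 2 out of 5
Threshold: 3

0 (2/5 voted 1)


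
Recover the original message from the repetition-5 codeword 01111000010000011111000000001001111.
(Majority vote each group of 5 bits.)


Groups: 01111, 00001, 00000, 11111, 00000, 00010, 01111
Majority votes: 1001001

1001001


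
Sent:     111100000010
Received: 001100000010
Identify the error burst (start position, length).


XOR: 110000000000

Burst at position 0, length 2


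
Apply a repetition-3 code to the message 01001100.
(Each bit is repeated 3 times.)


Each bit -> 3 copies

000111000000111111000000


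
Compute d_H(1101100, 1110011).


XOR: 0011111
Count of 1s: 5

5


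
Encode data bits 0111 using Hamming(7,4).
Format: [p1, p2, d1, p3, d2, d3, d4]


Parity bits: p1=0, p2=0, p3=1

0001111


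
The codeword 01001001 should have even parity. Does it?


Number of 1s: 3

No, parity error (3 ones)


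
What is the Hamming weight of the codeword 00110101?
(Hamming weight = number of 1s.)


Counting 1s in 00110101

4


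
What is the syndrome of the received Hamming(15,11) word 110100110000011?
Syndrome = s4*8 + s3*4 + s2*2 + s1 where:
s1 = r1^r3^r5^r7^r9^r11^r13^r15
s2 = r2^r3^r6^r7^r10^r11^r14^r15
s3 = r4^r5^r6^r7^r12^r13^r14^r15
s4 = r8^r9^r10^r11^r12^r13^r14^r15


s1=1, s2=0, s3=0, s4=1

Syndrome = 9 (error at position 9)


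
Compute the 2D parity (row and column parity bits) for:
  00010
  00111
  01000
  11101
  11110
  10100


Row parities: 111000
Column parities: 11010

Row P: 111000, Col P: 11010, Corner: 1


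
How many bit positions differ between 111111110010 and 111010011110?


XOR: 000101101100
Count of 1s: 5

5


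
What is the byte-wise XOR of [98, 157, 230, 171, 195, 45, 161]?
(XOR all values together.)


XOR chain: 98 ^ 157 ^ 230 ^ 171 ^ 195 ^ 45 ^ 161 = 253

253


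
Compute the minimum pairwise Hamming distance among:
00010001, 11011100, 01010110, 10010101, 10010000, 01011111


Comparing all pairs, minimum distance: 2
Can detect 1 errors, correct 0 errors

2


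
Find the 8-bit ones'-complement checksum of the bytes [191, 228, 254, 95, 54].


Sum = 822 mod 256 = 54
Complement = 201

201


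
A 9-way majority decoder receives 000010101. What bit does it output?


Ones: 3 out of 9
Threshold: 5

0 (3/9 voted 1)


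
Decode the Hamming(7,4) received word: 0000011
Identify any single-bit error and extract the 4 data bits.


Syndrome = 1: error at position 1

Data: 0011 (corrected bit 1)


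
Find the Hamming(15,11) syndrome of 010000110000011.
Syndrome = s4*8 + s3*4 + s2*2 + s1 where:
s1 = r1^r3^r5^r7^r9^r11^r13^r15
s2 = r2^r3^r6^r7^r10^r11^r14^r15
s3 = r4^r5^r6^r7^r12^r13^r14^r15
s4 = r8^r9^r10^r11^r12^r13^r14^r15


s1=0, s2=0, s3=1, s4=1

Syndrome = 12 (error at position 12)


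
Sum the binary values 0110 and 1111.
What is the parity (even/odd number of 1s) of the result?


0110 = 6
1111 = 15
Sum = 21 = 10101
1s count = 3

odd parity (3 ones in 10101)


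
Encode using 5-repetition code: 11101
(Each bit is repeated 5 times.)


Each bit -> 5 copies

1111111111111110000011111


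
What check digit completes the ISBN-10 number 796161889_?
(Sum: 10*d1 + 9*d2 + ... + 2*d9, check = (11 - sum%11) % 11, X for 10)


Weighted sum: 321
321 mod 11 = 2

Check digit: 9


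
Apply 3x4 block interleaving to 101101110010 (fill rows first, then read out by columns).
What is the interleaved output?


Matrix:
  1011
  0111
  0010
Read columns: 100010111110

100010111110


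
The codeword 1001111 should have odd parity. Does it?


Number of 1s: 5

Yes, parity is correct (5 ones)


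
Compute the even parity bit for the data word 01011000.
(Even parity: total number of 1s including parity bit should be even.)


Number of 1s in data: 3
Parity bit: 1

1


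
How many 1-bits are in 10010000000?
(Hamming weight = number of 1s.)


Counting 1s in 10010000000

2


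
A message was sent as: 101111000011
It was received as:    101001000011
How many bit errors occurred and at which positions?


XOR: 000110000000

2 error(s) at position(s): 3, 4


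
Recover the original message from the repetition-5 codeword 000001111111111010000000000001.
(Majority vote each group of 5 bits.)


Groups: 00000, 11111, 11111, 01000, 00000, 00001
Majority votes: 011000

011000


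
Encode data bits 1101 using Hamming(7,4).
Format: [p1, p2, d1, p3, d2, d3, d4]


Parity bits: p1=1, p2=0, p3=0

1010101


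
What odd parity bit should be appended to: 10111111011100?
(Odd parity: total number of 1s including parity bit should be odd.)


Number of 1s in data: 10
Parity bit: 1

1


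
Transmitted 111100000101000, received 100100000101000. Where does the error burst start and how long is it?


XOR: 011000000000000

Burst at position 1, length 2


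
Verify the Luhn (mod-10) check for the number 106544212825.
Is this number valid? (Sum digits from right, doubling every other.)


Luhn sum = 48
48 mod 10 = 8

Invalid (Luhn sum mod 10 = 8)


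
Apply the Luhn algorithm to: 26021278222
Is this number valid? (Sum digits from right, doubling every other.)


Luhn sum = 36
36 mod 10 = 6

Invalid (Luhn sum mod 10 = 6)


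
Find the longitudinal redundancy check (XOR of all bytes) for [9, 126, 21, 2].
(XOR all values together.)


XOR chain: 9 ^ 126 ^ 21 ^ 2 = 96

96


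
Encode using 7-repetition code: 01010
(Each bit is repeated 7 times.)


Each bit -> 7 copies

00000001111111000000011111110000000


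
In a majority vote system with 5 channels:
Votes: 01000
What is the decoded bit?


Ones: 1 out of 5
Threshold: 3

0 (1/5 voted 1)


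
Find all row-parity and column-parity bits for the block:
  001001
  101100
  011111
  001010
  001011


Row parities: 01101
Column parities: 111011

Row P: 01101, Col P: 111011, Corner: 1


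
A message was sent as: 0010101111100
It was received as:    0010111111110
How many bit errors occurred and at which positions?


XOR: 0000010000010

2 error(s) at position(s): 5, 11


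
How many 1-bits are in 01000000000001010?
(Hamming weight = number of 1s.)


Counting 1s in 01000000000001010

3


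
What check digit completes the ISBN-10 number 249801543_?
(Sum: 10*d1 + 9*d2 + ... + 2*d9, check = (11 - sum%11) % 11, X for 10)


Weighted sum: 227
227 mod 11 = 7

Check digit: 4


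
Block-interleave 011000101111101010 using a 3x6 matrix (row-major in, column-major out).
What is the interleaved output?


Matrix:
  011000
  101111
  101010
Read columns: 011100111010011010

011100111010011010


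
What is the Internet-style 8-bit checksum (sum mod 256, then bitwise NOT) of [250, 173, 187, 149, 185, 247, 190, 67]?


Sum = 1448 mod 256 = 168
Complement = 87

87


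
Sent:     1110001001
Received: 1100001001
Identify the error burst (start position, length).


XOR: 0010000000

Burst at position 2, length 1


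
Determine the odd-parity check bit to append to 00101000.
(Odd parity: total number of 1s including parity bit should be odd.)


Number of 1s in data: 2
Parity bit: 1

1


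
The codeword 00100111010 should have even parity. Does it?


Number of 1s: 5

No, parity error (5 ones)


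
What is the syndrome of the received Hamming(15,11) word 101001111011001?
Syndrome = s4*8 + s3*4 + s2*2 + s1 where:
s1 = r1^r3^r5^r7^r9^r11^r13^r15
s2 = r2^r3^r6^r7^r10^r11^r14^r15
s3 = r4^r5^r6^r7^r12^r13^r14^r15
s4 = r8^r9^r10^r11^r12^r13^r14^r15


s1=0, s2=1, s3=0, s4=1

Syndrome = 10 (error at position 10)


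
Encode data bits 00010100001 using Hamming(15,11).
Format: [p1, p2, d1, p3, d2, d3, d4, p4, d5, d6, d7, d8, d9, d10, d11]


Parity bits: p1=0, p2=1, p3=0, p4=0

010000100100001


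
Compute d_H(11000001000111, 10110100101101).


XOR: 01110101101010
Count of 1s: 8

8


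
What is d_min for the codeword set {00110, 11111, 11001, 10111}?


Comparing all pairs, minimum distance: 1
Can detect 0 errors, correct 0 errors

1


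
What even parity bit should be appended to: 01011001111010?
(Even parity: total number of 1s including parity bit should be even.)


Number of 1s in data: 8
Parity bit: 0

0


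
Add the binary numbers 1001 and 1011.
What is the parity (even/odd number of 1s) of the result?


1001 = 9
1011 = 11
Sum = 20 = 10100
1s count = 2

even parity (2 ones in 10100)


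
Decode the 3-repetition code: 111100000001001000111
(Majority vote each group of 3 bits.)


Groups: 111, 100, 000, 001, 001, 000, 111
Majority votes: 1000001

1000001


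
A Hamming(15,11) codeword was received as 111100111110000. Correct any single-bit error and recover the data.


Syndrome = 3: error at position 3

Data: 00011110000 (corrected bit 3)


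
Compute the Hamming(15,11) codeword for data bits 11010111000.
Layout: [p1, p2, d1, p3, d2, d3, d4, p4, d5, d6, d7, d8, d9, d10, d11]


Parity bits: p1=0, p2=0, p3=1, p4=1

001110110111000


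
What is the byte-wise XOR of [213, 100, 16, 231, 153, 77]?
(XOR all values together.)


XOR chain: 213 ^ 100 ^ 16 ^ 231 ^ 153 ^ 77 = 146

146


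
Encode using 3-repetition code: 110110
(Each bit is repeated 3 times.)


Each bit -> 3 copies

111111000111111000


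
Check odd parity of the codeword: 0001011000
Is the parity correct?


Number of 1s: 3

Yes, parity is correct (3 ones)


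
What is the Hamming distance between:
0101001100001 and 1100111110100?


XOR: 1001110010101
Count of 1s: 7

7


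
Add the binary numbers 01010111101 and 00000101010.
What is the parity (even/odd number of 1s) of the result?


01010111101 = 701
00000101010 = 42
Sum = 743 = 1011100111
1s count = 7

odd parity (7 ones in 1011100111)


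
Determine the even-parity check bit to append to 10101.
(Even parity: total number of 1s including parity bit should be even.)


Number of 1s in data: 3
Parity bit: 1

1


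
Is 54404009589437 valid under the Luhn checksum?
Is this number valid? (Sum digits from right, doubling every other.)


Luhn sum = 65
65 mod 10 = 5

Invalid (Luhn sum mod 10 = 5)


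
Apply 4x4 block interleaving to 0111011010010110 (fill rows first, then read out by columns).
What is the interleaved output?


Matrix:
  0111
  0110
  1001
  0110
Read columns: 0010110111011010

0010110111011010


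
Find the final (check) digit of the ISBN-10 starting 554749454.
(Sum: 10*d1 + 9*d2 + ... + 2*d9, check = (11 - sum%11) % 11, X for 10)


Weighted sum: 284
284 mod 11 = 9

Check digit: 2


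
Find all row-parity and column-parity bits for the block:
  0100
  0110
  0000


Row parities: 100
Column parities: 0010

Row P: 100, Col P: 0010, Corner: 1


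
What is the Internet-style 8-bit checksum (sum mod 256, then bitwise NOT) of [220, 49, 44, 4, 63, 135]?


Sum = 515 mod 256 = 3
Complement = 252

252


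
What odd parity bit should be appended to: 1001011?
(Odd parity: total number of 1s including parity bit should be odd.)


Number of 1s in data: 4
Parity bit: 1

1


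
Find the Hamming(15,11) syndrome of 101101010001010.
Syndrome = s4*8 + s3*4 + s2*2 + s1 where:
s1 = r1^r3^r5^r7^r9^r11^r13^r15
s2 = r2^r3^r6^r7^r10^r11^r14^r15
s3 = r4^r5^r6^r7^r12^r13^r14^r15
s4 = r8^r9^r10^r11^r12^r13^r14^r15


s1=0, s2=1, s3=0, s4=1

Syndrome = 10 (error at position 10)


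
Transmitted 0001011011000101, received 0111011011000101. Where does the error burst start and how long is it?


XOR: 0110000000000000

Burst at position 1, length 2


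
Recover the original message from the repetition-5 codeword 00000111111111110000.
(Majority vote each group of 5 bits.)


Groups: 00000, 11111, 11111, 10000
Majority votes: 0110

0110


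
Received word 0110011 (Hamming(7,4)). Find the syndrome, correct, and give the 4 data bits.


Syndrome = 0: no error detected

Data: 1011 (no errors)


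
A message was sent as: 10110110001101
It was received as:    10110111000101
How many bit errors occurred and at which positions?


XOR: 00000001001000

2 error(s) at position(s): 7, 10


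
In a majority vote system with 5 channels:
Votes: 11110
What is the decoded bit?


Ones: 4 out of 5
Threshold: 3

1 (4/5 voted 1)


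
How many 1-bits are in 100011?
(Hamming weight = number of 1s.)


Counting 1s in 100011

3


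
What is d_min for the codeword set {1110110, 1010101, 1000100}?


Comparing all pairs, minimum distance: 2
Can detect 1 errors, correct 0 errors

2


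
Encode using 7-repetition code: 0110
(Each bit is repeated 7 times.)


Each bit -> 7 copies

0000000111111111111110000000


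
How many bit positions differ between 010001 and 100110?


XOR: 110111
Count of 1s: 5

5


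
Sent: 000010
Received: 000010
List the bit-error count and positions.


XOR: 000000

0 errors (received matches sent)


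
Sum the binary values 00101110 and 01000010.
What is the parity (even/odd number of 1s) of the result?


00101110 = 46
01000010 = 66
Sum = 112 = 1110000
1s count = 3

odd parity (3 ones in 1110000)


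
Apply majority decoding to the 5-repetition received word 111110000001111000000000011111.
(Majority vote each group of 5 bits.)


Groups: 11111, 00000, 01111, 00000, 00000, 11111
Majority votes: 101001

101001


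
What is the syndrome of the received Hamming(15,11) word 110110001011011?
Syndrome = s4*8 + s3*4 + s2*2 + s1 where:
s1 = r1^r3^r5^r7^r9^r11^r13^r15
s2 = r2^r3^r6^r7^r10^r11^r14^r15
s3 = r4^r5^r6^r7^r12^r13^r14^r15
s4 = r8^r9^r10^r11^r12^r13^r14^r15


s1=1, s2=0, s3=1, s4=1

Syndrome = 13 (error at position 13)


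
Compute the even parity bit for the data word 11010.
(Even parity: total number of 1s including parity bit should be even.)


Number of 1s in data: 3
Parity bit: 1

1


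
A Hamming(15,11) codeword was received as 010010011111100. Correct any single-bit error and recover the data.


Syndrome = 6: error at position 6

Data: 01101111100 (corrected bit 6)


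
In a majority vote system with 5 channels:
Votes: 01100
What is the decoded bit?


Ones: 2 out of 5
Threshold: 3

0 (2/5 voted 1)


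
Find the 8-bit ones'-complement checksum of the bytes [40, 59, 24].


Sum = 123 mod 256 = 123
Complement = 132

132


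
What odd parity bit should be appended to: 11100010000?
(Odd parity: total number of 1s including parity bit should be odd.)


Number of 1s in data: 4
Parity bit: 1

1


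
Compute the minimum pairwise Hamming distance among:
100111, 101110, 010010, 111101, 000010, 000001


Comparing all pairs, minimum distance: 1
Can detect 0 errors, correct 0 errors

1


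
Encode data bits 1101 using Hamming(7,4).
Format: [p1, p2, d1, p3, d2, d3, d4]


Parity bits: p1=1, p2=0, p3=0

1010101


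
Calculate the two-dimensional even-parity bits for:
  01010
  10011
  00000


Row parities: 010
Column parities: 11001

Row P: 010, Col P: 11001, Corner: 1


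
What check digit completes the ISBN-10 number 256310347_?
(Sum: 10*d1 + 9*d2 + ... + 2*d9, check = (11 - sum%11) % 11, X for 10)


Weighted sum: 178
178 mod 11 = 2

Check digit: 9


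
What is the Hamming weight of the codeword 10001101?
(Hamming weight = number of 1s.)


Counting 1s in 10001101

4


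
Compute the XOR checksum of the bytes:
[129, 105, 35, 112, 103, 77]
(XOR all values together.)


XOR chain: 129 ^ 105 ^ 35 ^ 112 ^ 103 ^ 77 = 145

145


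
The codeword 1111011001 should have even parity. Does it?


Number of 1s: 7

No, parity error (7 ones)


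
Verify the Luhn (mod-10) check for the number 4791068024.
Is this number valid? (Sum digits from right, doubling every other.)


Luhn sum = 46
46 mod 10 = 6

Invalid (Luhn sum mod 10 = 6)


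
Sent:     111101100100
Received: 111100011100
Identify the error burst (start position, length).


XOR: 000001111000

Burst at position 5, length 4


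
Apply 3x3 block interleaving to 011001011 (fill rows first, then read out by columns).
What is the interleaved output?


Matrix:
  011
  001
  011
Read columns: 000101111

000101111


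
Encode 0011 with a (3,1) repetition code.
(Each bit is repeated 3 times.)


Each bit -> 3 copies

000000111111


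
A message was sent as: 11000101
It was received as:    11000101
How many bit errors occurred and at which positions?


XOR: 00000000

0 errors (received matches sent)


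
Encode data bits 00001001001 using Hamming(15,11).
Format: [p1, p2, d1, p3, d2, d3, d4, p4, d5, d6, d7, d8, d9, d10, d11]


Parity bits: p1=0, p2=1, p3=0, p4=1

010000011001001


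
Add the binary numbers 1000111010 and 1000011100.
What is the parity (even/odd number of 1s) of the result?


1000111010 = 570
1000011100 = 540
Sum = 1110 = 10001010110
1s count = 5

odd parity (5 ones in 10001010110)


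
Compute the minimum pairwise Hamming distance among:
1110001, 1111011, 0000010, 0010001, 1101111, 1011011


Comparing all pairs, minimum distance: 1
Can detect 0 errors, correct 0 errors

1


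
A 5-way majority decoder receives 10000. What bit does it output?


Ones: 1 out of 5
Threshold: 3

0 (1/5 voted 1)


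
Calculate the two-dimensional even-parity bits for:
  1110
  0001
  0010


Row parities: 111
Column parities: 1101

Row P: 111, Col P: 1101, Corner: 1


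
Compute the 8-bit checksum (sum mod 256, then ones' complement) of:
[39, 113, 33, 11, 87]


Sum = 283 mod 256 = 27
Complement = 228

228


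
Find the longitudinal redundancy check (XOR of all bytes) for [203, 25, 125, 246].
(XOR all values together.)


XOR chain: 203 ^ 25 ^ 125 ^ 246 = 89

89


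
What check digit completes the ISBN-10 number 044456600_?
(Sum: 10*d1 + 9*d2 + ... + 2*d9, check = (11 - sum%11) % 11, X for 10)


Weighted sum: 180
180 mod 11 = 4

Check digit: 7


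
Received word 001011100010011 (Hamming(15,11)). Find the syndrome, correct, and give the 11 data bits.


Syndrome = 13: error at position 13

Data: 11110010111 (corrected bit 13)


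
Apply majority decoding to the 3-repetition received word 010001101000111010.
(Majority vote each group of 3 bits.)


Groups: 010, 001, 101, 000, 111, 010
Majority votes: 001010

001010


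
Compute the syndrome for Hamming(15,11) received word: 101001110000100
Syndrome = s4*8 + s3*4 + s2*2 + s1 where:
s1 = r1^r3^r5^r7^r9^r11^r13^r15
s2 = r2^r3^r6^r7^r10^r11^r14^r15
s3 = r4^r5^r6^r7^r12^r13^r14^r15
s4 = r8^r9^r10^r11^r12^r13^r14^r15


s1=0, s2=1, s3=1, s4=0

Syndrome = 6 (error at position 6)


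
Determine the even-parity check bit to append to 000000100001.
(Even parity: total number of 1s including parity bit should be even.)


Number of 1s in data: 2
Parity bit: 0

0


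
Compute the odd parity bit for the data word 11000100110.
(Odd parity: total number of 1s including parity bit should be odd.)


Number of 1s in data: 5
Parity bit: 0

0


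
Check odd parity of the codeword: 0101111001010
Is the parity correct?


Number of 1s: 7

Yes, parity is correct (7 ones)


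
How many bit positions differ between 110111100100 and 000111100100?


XOR: 110000000000
Count of 1s: 2

2


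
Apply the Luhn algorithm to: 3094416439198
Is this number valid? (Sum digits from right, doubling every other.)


Luhn sum = 70
70 mod 10 = 0

Valid (Luhn sum mod 10 = 0)


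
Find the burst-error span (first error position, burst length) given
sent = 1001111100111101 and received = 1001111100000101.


XOR: 0000000000111000

Burst at position 10, length 3


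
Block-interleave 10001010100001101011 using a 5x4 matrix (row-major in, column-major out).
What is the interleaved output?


Matrix:
  1000
  1010
  1000
  0110
  1011
Read columns: 11101000100101100001

11101000100101100001


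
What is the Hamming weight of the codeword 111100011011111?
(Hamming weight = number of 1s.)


Counting 1s in 111100011011111

11


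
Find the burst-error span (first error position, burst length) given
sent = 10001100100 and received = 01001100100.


XOR: 11000000000

Burst at position 0, length 2


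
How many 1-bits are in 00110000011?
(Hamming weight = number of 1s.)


Counting 1s in 00110000011

4


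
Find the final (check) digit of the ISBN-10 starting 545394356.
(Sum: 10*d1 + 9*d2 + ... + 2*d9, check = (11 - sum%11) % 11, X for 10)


Weighted sum: 260
260 mod 11 = 7

Check digit: 4


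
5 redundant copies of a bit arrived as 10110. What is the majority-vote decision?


Ones: 3 out of 5
Threshold: 3

1 (3/5 voted 1)


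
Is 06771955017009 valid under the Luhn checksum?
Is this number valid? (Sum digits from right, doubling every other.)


Luhn sum = 50
50 mod 10 = 0

Valid (Luhn sum mod 10 = 0)


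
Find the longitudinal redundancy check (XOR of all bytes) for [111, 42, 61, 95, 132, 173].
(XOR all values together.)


XOR chain: 111 ^ 42 ^ 61 ^ 95 ^ 132 ^ 173 = 14

14


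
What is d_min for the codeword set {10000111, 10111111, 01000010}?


Comparing all pairs, minimum distance: 3
Can detect 2 errors, correct 1 errors

3


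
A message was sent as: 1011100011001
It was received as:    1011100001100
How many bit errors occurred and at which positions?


XOR: 0000000010101

3 error(s) at position(s): 8, 10, 12


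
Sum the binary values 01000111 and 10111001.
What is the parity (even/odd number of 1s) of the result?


01000111 = 71
10111001 = 185
Sum = 256 = 100000000
1s count = 1

odd parity (1 ones in 100000000)


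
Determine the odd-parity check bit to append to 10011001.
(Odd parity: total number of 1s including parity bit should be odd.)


Number of 1s in data: 4
Parity bit: 1

1


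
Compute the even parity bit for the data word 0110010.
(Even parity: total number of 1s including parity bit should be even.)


Number of 1s in data: 3
Parity bit: 1

1


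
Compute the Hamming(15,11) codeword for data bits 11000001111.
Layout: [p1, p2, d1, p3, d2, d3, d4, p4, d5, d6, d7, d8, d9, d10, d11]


Parity bits: p1=0, p2=1, p3=1, p4=0

011110000001111


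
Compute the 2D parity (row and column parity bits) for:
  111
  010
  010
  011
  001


Row parities: 11101
Column parities: 101

Row P: 11101, Col P: 101, Corner: 0


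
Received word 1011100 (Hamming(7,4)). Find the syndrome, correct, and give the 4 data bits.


Syndrome = 3: error at position 3

Data: 0100 (corrected bit 3)


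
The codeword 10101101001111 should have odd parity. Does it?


Number of 1s: 9

Yes, parity is correct (9 ones)


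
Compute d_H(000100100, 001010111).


XOR: 001110011
Count of 1s: 5

5


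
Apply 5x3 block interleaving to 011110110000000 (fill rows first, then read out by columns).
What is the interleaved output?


Matrix:
  011
  110
  110
  000
  000
Read columns: 011001110010000

011001110010000


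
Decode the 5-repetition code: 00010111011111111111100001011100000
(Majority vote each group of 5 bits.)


Groups: 00010, 11101, 11111, 11111, 10000, 10111, 00000
Majority votes: 0111010

0111010


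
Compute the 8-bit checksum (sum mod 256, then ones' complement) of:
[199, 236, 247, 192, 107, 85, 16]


Sum = 1082 mod 256 = 58
Complement = 197

197


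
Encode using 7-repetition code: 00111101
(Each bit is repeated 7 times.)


Each bit -> 7 copies

00000000000000111111111111111111111111111100000001111111


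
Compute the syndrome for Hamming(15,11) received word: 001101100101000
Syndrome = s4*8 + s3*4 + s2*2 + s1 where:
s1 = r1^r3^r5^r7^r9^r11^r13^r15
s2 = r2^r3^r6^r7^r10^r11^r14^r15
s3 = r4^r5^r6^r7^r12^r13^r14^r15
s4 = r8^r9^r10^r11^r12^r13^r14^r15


s1=0, s2=0, s3=0, s4=0

Syndrome = 0 (no error)


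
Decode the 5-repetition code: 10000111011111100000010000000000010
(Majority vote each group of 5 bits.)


Groups: 10000, 11101, 11111, 00000, 01000, 00000, 00010
Majority votes: 0110000

0110000


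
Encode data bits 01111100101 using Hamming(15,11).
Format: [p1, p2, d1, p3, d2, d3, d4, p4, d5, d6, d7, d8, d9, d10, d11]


Parity bits: p1=1, p2=0, p3=1, p4=0

100111101100101


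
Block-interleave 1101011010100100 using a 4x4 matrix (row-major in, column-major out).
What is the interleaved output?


Matrix:
  1101
  0110
  1010
  0100
Read columns: 1010110101101000

1010110101101000


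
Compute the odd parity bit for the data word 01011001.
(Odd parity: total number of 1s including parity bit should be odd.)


Number of 1s in data: 4
Parity bit: 1

1


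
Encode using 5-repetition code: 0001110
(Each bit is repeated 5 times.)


Each bit -> 5 copies

00000000000000011111111111111100000


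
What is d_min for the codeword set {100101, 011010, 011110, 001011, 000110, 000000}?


Comparing all pairs, minimum distance: 1
Can detect 0 errors, correct 0 errors

1


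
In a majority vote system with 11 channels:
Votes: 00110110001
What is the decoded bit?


Ones: 5 out of 11
Threshold: 6

0 (5/11 voted 1)


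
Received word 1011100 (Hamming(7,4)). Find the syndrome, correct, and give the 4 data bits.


Syndrome = 3: error at position 3

Data: 0100 (corrected bit 3)


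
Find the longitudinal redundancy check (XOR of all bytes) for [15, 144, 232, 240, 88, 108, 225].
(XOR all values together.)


XOR chain: 15 ^ 144 ^ 232 ^ 240 ^ 88 ^ 108 ^ 225 = 82

82


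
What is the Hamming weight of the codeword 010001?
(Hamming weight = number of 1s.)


Counting 1s in 010001

2


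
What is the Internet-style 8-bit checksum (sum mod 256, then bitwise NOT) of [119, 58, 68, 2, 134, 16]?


Sum = 397 mod 256 = 141
Complement = 114

114


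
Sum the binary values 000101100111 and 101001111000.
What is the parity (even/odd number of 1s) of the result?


000101100111 = 359
101001111000 = 2680
Sum = 3039 = 101111011111
1s count = 10

even parity (10 ones in 101111011111)


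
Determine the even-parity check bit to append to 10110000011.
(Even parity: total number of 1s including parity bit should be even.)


Number of 1s in data: 5
Parity bit: 1

1


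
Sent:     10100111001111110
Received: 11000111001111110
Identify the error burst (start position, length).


XOR: 01100000000000000

Burst at position 1, length 2


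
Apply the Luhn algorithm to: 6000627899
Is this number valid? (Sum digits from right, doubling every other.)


Luhn sum = 39
39 mod 10 = 9

Invalid (Luhn sum mod 10 = 9)


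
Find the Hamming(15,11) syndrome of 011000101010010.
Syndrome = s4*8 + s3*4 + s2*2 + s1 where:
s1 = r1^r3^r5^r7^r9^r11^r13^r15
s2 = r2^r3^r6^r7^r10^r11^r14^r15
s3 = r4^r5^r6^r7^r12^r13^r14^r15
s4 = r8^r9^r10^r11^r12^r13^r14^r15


s1=0, s2=1, s3=0, s4=1

Syndrome = 10 (error at position 10)


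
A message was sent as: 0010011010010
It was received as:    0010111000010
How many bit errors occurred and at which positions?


XOR: 0000100010000

2 error(s) at position(s): 4, 8


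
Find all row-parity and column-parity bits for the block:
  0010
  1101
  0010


Row parities: 111
Column parities: 1101

Row P: 111, Col P: 1101, Corner: 1


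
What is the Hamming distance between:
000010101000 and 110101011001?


XOR: 110111110001
Count of 1s: 8

8


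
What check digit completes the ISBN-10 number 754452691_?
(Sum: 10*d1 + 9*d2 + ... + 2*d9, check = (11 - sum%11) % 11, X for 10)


Weighted sum: 268
268 mod 11 = 4

Check digit: 7


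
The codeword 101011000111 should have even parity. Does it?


Number of 1s: 7

No, parity error (7 ones)


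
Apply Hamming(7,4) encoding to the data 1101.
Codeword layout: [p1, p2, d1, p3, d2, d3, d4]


Parity bits: p1=1, p2=0, p3=0

1010101


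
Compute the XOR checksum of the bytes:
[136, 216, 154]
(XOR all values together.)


XOR chain: 136 ^ 216 ^ 154 = 202

202


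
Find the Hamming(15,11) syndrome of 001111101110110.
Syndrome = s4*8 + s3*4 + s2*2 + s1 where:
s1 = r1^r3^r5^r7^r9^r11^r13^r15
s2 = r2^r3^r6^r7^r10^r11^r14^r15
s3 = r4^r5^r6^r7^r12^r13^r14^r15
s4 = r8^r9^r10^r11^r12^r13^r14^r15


s1=0, s2=0, s3=0, s4=1

Syndrome = 8 (error at position 8)


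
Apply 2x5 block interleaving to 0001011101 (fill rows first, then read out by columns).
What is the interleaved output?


Matrix:
  00010
  11101
Read columns: 0101011001

0101011001


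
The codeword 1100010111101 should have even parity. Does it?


Number of 1s: 8

Yes, parity is correct (8 ones)


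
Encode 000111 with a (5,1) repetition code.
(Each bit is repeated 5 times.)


Each bit -> 5 copies

000000000000000111111111111111


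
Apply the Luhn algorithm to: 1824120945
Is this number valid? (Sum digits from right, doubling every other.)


Luhn sum = 44
44 mod 10 = 4

Invalid (Luhn sum mod 10 = 4)


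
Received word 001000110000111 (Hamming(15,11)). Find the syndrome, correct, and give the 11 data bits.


Syndrome = 0: no error detected

Data: 10010000111 (no errors)


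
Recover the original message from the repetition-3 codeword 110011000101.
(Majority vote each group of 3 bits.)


Groups: 110, 011, 000, 101
Majority votes: 1101

1101


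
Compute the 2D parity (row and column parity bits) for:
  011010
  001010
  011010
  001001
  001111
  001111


Row parities: 101000
Column parities: 000011

Row P: 101000, Col P: 000011, Corner: 0


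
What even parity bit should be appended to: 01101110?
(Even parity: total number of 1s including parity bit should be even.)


Number of 1s in data: 5
Parity bit: 1

1


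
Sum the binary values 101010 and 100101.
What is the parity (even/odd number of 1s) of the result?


101010 = 42
100101 = 37
Sum = 79 = 1001111
1s count = 5

odd parity (5 ones in 1001111)


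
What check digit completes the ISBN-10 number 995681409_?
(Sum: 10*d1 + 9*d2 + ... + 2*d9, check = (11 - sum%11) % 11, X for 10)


Weighted sum: 340
340 mod 11 = 10

Check digit: 1


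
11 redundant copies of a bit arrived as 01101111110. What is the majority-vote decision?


Ones: 8 out of 11
Threshold: 6

1 (8/11 voted 1)


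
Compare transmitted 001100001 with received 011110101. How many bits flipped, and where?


XOR: 010010100

3 error(s) at position(s): 1, 4, 6


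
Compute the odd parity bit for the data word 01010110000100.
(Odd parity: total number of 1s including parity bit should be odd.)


Number of 1s in data: 5
Parity bit: 0

0


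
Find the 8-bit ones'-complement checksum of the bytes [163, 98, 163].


Sum = 424 mod 256 = 168
Complement = 87

87


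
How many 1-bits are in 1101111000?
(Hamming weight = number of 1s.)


Counting 1s in 1101111000

6


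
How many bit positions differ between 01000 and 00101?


XOR: 01101
Count of 1s: 3

3


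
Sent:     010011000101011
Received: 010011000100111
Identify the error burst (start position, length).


XOR: 000000000001100

Burst at position 11, length 2


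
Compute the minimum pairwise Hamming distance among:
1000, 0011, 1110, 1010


Comparing all pairs, minimum distance: 1
Can detect 0 errors, correct 0 errors

1


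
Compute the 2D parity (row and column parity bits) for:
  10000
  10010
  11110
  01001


Row parities: 1000
Column parities: 10101

Row P: 1000, Col P: 10101, Corner: 1


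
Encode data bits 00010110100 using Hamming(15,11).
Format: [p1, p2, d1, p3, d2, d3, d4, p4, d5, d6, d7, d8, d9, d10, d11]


Parity bits: p1=1, p2=1, p3=0, p4=1

110000110110100


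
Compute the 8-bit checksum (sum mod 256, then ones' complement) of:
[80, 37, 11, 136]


Sum = 264 mod 256 = 8
Complement = 247

247


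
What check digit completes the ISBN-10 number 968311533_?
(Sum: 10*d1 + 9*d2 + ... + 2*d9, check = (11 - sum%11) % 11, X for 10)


Weighted sum: 275
275 mod 11 = 0

Check digit: 0


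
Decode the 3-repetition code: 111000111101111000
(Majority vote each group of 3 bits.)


Groups: 111, 000, 111, 101, 111, 000
Majority votes: 101110

101110


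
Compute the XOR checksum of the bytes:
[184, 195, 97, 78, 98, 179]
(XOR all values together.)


XOR chain: 184 ^ 195 ^ 97 ^ 78 ^ 98 ^ 179 = 133

133


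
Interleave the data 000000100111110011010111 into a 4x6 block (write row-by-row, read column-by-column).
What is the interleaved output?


Matrix:
  000000
  100111
  110011
  010111
Read columns: 011000110000010101110111

011000110000010101110111


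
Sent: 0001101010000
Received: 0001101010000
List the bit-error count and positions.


XOR: 0000000000000

0 errors (received matches sent)


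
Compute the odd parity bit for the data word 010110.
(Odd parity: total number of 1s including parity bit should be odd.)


Number of 1s in data: 3
Parity bit: 0

0


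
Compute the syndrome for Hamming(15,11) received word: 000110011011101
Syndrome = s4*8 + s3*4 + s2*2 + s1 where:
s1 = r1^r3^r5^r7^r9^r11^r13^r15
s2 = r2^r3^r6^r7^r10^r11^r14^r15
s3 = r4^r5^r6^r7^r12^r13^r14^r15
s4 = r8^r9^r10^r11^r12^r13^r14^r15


s1=1, s2=0, s3=1, s4=0

Syndrome = 5 (error at position 5)


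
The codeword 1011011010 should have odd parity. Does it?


Number of 1s: 6

No, parity error (6 ones)


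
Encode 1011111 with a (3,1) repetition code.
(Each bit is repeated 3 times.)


Each bit -> 3 copies

111000111111111111111


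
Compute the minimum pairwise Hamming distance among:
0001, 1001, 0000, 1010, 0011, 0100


Comparing all pairs, minimum distance: 1
Can detect 0 errors, correct 0 errors

1


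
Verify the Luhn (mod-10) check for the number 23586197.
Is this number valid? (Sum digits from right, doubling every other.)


Luhn sum = 36
36 mod 10 = 6

Invalid (Luhn sum mod 10 = 6)


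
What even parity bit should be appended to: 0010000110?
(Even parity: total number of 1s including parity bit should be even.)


Number of 1s in data: 3
Parity bit: 1

1


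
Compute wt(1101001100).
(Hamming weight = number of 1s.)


Counting 1s in 1101001100

5


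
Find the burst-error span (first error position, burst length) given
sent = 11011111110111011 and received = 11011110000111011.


XOR: 00000001110000000

Burst at position 7, length 3


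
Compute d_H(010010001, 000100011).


XOR: 010110010
Count of 1s: 4

4


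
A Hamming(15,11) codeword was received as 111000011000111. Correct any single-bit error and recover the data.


Syndrome = 13: error at position 13

Data: 10001000011 (corrected bit 13)


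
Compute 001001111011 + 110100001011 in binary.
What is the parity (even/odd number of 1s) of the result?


001001111011 = 635
110100001011 = 3339
Sum = 3974 = 111110000110
1s count = 7

odd parity (7 ones in 111110000110)


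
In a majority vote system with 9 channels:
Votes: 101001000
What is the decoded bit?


Ones: 3 out of 9
Threshold: 5

0 (3/9 voted 1)


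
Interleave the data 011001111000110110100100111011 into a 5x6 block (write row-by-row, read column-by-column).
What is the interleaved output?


Matrix:
  011001
  111000
  110110
  100100
  111011
Read columns: 011111110111001001100010110001

011111110111001001100010110001
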